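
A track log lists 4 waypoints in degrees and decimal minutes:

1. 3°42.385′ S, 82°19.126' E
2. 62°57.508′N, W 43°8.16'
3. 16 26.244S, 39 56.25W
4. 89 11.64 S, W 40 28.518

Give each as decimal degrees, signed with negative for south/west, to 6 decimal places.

Point 1:
  Lat: 42.385′ = 0.706417°; total 3.7064167
  S ⇒ negate
  Longitude: 82 + 19.126/60 = 82.3187667
  E ⇒ keep positive
Point 2:
  Lat: 62 + 57.508/60 = 62.9584667
  N → positive
  λ: 43 + 8.16/60 = 43.1360000
  hemisphere W, so the sign is −
Point 3:
  Latitude: 16 + 26.244/60 = 16.4374000
  S → negative
  Lon: 39 + 56.25/60 = 39.9375000
  W ⇒ negate
Point 4:
  Lat: 11.64′ = 0.194000°; total 89.1940000
  S ⇒ negate
  Longitude: 40 + 28.518/60 = 40.4753000
  W → negative

1. -3.706417, 82.318767
2. 62.958467, -43.136000
3. -16.437400, -39.937500
4. -89.194000, -40.475300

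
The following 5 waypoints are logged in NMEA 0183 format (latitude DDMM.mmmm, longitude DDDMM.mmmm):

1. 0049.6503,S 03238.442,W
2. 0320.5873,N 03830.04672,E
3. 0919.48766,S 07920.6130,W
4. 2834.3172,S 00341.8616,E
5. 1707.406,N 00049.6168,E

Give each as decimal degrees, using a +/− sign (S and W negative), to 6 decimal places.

Point 1:
  φ: degrees = first 2 digits = 0, minutes = 49.6503; 0 + 49.6503/60 = 0.8275050
  S → negative
  Longitude: split at 3 digits → 032° and 38.442′; 32 + 38.442/60 = 32.6407000
  W ⇒ negate
Point 2:
  φ: split at 2 digits → 03° and 20.5873′; 3 + 20.5873/60 = 3.3431217
  N ⇒ keep positive
  Lon: degrees = first 3 digits = 38, minutes = 30.04672; 38 + 30.04672/60 = 38.5007787
  E → positive
Point 3:
  Latitude: split at 2 digits → 09° and 19.48766′; 9 + 19.48766/60 = 9.3247943
  S → negative
  Lon: degrees = first 3 digits = 79, minutes = 20.613; 79 + 20.613/60 = 79.3435500
  hemisphere W, so the sign is −
Point 4:
  Lat: degrees = first 2 digits = 28, minutes = 34.3172; 28 + 34.3172/60 = 28.5719533
  S ⇒ negate
  Longitude: split at 3 digits → 003° and 41.8616′; 3 + 41.8616/60 = 3.6976933
  E ⇒ keep positive
Point 5:
  Latitude: split at 2 digits → 17° and 7.406′; 17 + 7.406/60 = 17.1234333
  N → positive
  Longitude: degrees = first 3 digits = 0, minutes = 49.6168; 0 + 49.6168/60 = 0.8269467
  E → positive

1. -0.827505, -32.640700
2. 3.343122, 38.500779
3. -9.324794, -79.343550
4. -28.571953, 3.697693
5. 17.123433, 0.826947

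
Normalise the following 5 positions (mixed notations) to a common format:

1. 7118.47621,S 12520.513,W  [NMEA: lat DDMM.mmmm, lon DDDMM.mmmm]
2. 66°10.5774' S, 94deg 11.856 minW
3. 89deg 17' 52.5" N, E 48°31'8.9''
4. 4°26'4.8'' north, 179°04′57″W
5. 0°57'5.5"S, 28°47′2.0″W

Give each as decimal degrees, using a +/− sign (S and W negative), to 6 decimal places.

Point 1:
  φ: split at 2 digits → 71° and 18.47621′; 71 + 18.47621/60 = 71.3079368
  hemisphere S, so the sign is −
  Lon: split at 3 digits → 125° and 20.513′; 125 + 20.513/60 = 125.3418833
  W → negative
Point 2:
  Latitude: 10.5774′ = 0.176290°; total 66.1762900
  S ⇒ negate
  Longitude: 11.856′ = 0.197600°; total 94.1976000
  W ⇒ negate
Point 3:
  Lat: 17′ + 52.5″ = 17.87500′; 89 + 17.87500/60 = 89.2979167
  N → positive
  λ: 31′ + 8.9″ = 31.14833′; 48 + 31.14833/60 = 48.5191389
  E → positive
Point 4:
  Latitude: 4 + 26/60 + 4.8/3600 = 4.4346667
  N → positive
  λ: 179 + 4/60 + 57/3600 = 179.0825000
  W → negative
Point 5:
  Lat: 57′ + 5.5″ = 57.09167′; 0 + 57.09167/60 = 0.9515278
  S ⇒ negate
  Longitude: 28° + 47/60 + 2/3600 = 28 + 0.783333 + 0.000556 = 28.7838889
  hemisphere W, so the sign is −

1. -71.307937, -125.341883
2. -66.176290, -94.197600
3. 89.297917, 48.519139
4. 4.434667, -179.082500
5. -0.951528, -28.783889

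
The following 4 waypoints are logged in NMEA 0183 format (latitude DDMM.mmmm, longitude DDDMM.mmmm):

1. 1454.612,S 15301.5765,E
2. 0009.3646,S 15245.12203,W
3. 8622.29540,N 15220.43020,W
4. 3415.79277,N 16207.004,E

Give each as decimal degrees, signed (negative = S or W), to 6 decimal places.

1. -14.910200, 153.026275
2. -0.156077, -152.752034
3. 86.371590, -152.340503
4. 34.263213, 162.116733

Point 1:
  Latitude: degrees = first 2 digits = 14, minutes = 54.612; 14 + 54.612/60 = 14.9102000
  S ⇒ negate
  Lon: split at 3 digits → 153° and 1.5765′; 153 + 1.5765/60 = 153.0262750
  E → positive
Point 2:
  Lat: degrees = first 2 digits = 0, minutes = 9.3646; 0 + 9.3646/60 = 0.1560767
  S ⇒ negate
  Longitude: degrees = first 3 digits = 152, minutes = 45.12203; 152 + 45.12203/60 = 152.7520338
  W ⇒ negate
Point 3:
  φ: degrees = first 2 digits = 86, minutes = 22.2954; 86 + 22.2954/60 = 86.3715900
  N → positive
  λ: split at 3 digits → 152° and 20.4302′; 152 + 20.4302/60 = 152.3405033
  W → negative
Point 4:
  Latitude: split at 2 digits → 34° and 15.79277′; 34 + 15.79277/60 = 34.2632128
  N ⇒ keep positive
  Lon: degrees = first 3 digits = 162, minutes = 7.004; 162 + 7.004/60 = 162.1167333
  E → positive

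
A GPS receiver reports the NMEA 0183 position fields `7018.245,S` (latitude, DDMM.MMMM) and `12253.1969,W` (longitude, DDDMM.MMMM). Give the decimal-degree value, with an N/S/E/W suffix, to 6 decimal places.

70.304083° S, 122.886615° W

Lat: split at 2 digits → 70° and 18.245′; 70 + 18.245/60 = 70.3040833
Longitude: degrees = first 3 digits = 122, minutes = 53.1969; 122 + 53.1969/60 = 122.8866150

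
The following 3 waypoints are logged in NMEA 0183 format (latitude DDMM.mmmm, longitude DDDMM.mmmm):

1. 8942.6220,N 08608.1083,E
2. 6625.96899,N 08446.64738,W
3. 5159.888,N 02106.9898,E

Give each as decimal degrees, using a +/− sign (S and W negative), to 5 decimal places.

Point 1:
  Latitude: degrees = first 2 digits = 89, minutes = 42.622; 89 + 42.622/60 = 89.710367
  N ⇒ keep positive
  λ: split at 3 digits → 086° and 8.1083′; 86 + 8.1083/60 = 86.135138
  E ⇒ keep positive
Point 2:
  Lat: split at 2 digits → 66° and 25.96899′; 66 + 25.96899/60 = 66.432817
  N ⇒ keep positive
  λ: degrees = first 3 digits = 84, minutes = 46.64738; 84 + 46.64738/60 = 84.777456
  hemisphere W, so the sign is −
Point 3:
  φ: degrees = first 2 digits = 51, minutes = 59.888; 51 + 59.888/60 = 51.998133
  N → positive
  λ: degrees = first 3 digits = 21, minutes = 6.9898; 21 + 6.9898/60 = 21.116497
  E ⇒ keep positive

1. 89.71037, 86.13514
2. 66.43282, -84.77746
3. 51.99813, 21.11650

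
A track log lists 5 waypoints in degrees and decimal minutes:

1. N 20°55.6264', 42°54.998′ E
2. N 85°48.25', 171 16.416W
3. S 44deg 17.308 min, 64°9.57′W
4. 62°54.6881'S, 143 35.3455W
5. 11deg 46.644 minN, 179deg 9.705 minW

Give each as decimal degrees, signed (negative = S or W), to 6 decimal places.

Point 1:
  Latitude: 55.6264′ = 0.927107°; total 20.9271067
  N → positive
  Lon: 42 + 54.998/60 = 42.9166333
  E → positive
Point 2:
  Lat: 48.25′ = 0.804167°; total 85.8041667
  N ⇒ keep positive
  Lon: 16.416′ = 0.273600°; total 171.2736000
  W ⇒ negate
Point 3:
  φ: 44 + 17.308/60 = 44.2884667
  S ⇒ negate
  Lon: 64 + 9.57/60 = 64.1595000
  W → negative
Point 4:
  Latitude: 54.6881′ = 0.911468°; total 62.9114683
  S ⇒ negate
  Lon: 143 + 35.3455/60 = 143.5890917
  W → negative
Point 5:
  Lat: 46.644′ = 0.777400°; total 11.7774000
  N ⇒ keep positive
  Longitude: 9.705′ = 0.161750°; total 179.1617500
  hemisphere W, so the sign is −

1. 20.927107, 42.916633
2. 85.804167, -171.273600
3. -44.288467, -64.159500
4. -62.911468, -143.589092
5. 11.777400, -179.161750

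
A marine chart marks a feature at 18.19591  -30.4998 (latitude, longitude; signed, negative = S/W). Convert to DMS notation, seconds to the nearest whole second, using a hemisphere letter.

18°11′45″ N, 30°29′59″ W

Latitude: 0.195910 × 60 = 11.75460′ → 11′, remainder × 60 = 45.28″
Longitude is negative → W; |value| = 30.499800
λ: 0.499800° → 29.98800′; 0.98800 × 60 = 59.28″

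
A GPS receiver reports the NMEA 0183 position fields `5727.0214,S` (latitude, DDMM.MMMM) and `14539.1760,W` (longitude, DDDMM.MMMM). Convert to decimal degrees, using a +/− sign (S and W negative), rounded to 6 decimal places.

φ: degrees = first 2 digits = 57, minutes = 27.0214; 57 + 27.0214/60 = 57.4503567
S ⇒ negate
Longitude: degrees = first 3 digits = 145, minutes = 39.176; 145 + 39.176/60 = 145.6529333
hemisphere W, so the sign is −

-57.450357, -145.652933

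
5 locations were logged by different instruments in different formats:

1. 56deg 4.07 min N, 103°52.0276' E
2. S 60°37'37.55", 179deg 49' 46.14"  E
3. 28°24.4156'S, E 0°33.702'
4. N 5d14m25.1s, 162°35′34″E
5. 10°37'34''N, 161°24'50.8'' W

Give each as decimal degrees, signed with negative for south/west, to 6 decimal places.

Point 1:
  Lat: 56 + 4.07/60 = 56.0678333
  N ⇒ keep positive
  λ: 52.0276′ = 0.867127°; total 103.8671267
  E → positive
Point 2:
  φ: 60 + 37/60 + 37.55/3600 = 60.6270972
  hemisphere S, so the sign is −
  λ: 179° + 49/60 + 46.14/3600 = 179 + 0.816667 + 0.012817 = 179.8294833
  E ⇒ keep positive
Point 3:
  φ: 24.4156′ = 0.406927°; total 28.4069267
  S ⇒ negate
  Longitude: 0 + 33.702/60 = 0.5617000
  E ⇒ keep positive
Point 4:
  Lat: 14′ + 25.1″ = 14.41833′; 5 + 14.41833/60 = 5.2403056
  N → positive
  Longitude: 35′ + 34″ = 35.56667′; 162 + 35.56667/60 = 162.5927778
  E ⇒ keep positive
Point 5:
  φ: 10° + 37/60 + 34/3600 = 10 + 0.616667 + 0.009444 = 10.6261111
  N → positive
  λ: 24′ + 50.8″ = 24.84667′; 161 + 24.84667/60 = 161.4141111
  hemisphere W, so the sign is −

1. 56.067833, 103.867127
2. -60.627097, 179.829483
3. -28.406927, 0.561700
4. 5.240306, 162.592778
5. 10.626111, -161.414111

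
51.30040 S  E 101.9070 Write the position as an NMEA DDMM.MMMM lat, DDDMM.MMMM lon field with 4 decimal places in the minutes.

5118.0240,S / 10154.4200,E

Lat: minutes = (51.300400 − 51) × 60 = 18.024000
Lon: fractional part 0.907000 → 54.420000 minutes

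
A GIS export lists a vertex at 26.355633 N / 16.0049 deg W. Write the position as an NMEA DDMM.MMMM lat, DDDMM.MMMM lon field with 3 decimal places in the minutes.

2621.338,N / 01600.294,W

Latitude: 26° + 0.355633 × 60 = 26° 21.33798′
Longitude: minutes = (16.004900 − 16) × 60 = 0.29400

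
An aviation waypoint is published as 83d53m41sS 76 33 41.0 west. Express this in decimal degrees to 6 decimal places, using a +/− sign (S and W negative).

-83.894722, -76.561389

Lat: 83° + 53/60 + 41/3600 = 83 + 0.883333 + 0.011389 = 83.8947222
hemisphere S, so the sign is −
Longitude: 76° + 33/60 + 41/3600 = 76 + 0.550000 + 0.011389 = 76.5613889
W → negative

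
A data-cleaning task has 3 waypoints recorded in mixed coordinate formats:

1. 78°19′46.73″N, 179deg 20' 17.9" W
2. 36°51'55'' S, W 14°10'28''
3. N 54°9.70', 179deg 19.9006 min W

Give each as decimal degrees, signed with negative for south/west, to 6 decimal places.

Point 1:
  Latitude: 78° + 19/60 + 46.73/3600 = 78 + 0.316667 + 0.012981 = 78.3296472
  N ⇒ keep positive
  Longitude: 179° + 20/60 + 17.9/3600 = 179 + 0.333333 + 0.004972 = 179.3383056
  W ⇒ negate
Point 2:
  Latitude: 36° + 51/60 + 55/3600 = 36 + 0.850000 + 0.015278 = 36.8652778
  S ⇒ negate
  Longitude: 14° + 10/60 + 28/3600 = 14 + 0.166667 + 0.007778 = 14.1744444
  W ⇒ negate
Point 3:
  φ: 54 + 9.7/60 = 54.1616667
  N ⇒ keep positive
  Longitude: 19.9006′ = 0.331677°; total 179.3316767
  W ⇒ negate

1. 78.329647, -179.338306
2. -36.865278, -14.174444
3. 54.161667, -179.331677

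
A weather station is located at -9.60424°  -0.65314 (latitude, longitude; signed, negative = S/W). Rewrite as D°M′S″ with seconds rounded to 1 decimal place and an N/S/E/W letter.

9°36′15.3″ S, 0°39′11.3″ W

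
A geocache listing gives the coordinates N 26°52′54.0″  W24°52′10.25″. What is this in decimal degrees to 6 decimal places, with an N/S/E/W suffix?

Lat: 26° + 52/60 + 54/3600 = 26 + 0.866667 + 0.015000 = 26.8816667
Lon: 52′ + 10.25″ = 52.17083′; 24 + 52.17083/60 = 24.8695139

26.881667° N, 24.869514° W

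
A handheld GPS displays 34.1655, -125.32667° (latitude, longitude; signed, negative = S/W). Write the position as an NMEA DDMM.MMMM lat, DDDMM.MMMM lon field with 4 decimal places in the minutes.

Lat: 34° + 0.165500 × 60 = 34° 9.930000′
Longitude is negative → W; |value| = 125.326670
Longitude: 125° + 0.326670 × 60 = 125° 19.600200′

3409.9300,N / 12519.6002,W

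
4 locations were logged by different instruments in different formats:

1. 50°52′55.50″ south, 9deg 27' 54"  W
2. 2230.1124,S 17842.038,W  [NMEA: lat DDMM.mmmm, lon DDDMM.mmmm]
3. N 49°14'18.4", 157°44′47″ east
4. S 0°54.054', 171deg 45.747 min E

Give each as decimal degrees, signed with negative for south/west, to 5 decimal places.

1. -50.88208, -9.46500
2. -22.50187, -178.70063
3. 49.23844, 157.74639
4. -0.90090, 171.76245

Point 1:
  φ: 50 + 52/60 + 55.5/3600 = 50.882083
  S ⇒ negate
  Lon: 9 + 27/60 + 54/3600 = 9.465000
  W ⇒ negate
Point 2:
  φ: degrees = first 2 digits = 22, minutes = 30.1124; 22 + 30.1124/60 = 22.501873
  hemisphere S, so the sign is −
  Longitude: split at 3 digits → 178° and 42.038′; 178 + 42.038/60 = 178.700633
  W → negative
Point 3:
  Latitude: 14′ + 18.4″ = 14.30667′; 49 + 14.30667/60 = 49.238444
  N → positive
  Longitude: 157° + 44/60 + 47/3600 = 157 + 0.733333 + 0.013056 = 157.746389
  E ⇒ keep positive
Point 4:
  Lat: 54.054′ = 0.900900°; total 0.900900
  S → negative
  λ: 171 + 45.747/60 = 171.762450
  E ⇒ keep positive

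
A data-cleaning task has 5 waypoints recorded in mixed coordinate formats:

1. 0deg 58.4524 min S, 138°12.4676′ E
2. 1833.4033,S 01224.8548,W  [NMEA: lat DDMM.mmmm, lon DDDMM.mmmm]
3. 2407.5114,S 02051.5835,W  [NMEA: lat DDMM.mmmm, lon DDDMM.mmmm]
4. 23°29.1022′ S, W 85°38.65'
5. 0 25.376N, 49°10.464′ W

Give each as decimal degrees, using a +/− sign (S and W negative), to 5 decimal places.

1. -0.97421, 138.20779
2. -18.55672, -12.41425
3. -24.12519, -20.85973
4. -23.48504, -85.64417
5. 0.42293, -49.17440

Point 1:
  φ: 58.4524′ = 0.974207°; total 0.974207
  hemisphere S, so the sign is −
  Lon: 138 + 12.4676/60 = 138.207793
  E ⇒ keep positive
Point 2:
  φ: split at 2 digits → 18° and 33.4033′; 18 + 33.4033/60 = 18.556722
  S → negative
  Lon: degrees = first 3 digits = 12, minutes = 24.8548; 12 + 24.8548/60 = 12.414247
  W ⇒ negate
Point 3:
  φ: degrees = first 2 digits = 24, minutes = 7.5114; 24 + 7.5114/60 = 24.125190
  hemisphere S, so the sign is −
  Longitude: degrees = first 3 digits = 20, minutes = 51.5835; 20 + 51.5835/60 = 20.859725
  W → negative
Point 4:
  Lat: 29.1022′ = 0.485037°; total 23.485037
  S → negative
  Lon: 38.65′ = 0.644167°; total 85.644167
  W → negative
Point 5:
  φ: 0 + 25.376/60 = 0.422933
  N ⇒ keep positive
  λ: 10.464′ = 0.174400°; total 49.174400
  hemisphere W, so the sign is −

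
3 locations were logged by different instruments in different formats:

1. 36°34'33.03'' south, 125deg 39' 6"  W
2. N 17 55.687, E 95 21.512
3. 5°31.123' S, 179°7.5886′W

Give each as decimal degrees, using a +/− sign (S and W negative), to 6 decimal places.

1. -36.575842, -125.651667
2. 17.928117, 95.358533
3. -5.518717, -179.126477

Point 1:
  φ: 34′ + 33.03″ = 34.55050′; 36 + 34.55050/60 = 36.5758417
  S ⇒ negate
  Lon: 39′ + 6″ = 39.10000′; 125 + 39.10000/60 = 125.6516667
  W → negative
Point 2:
  Lat: 17 + 55.687/60 = 17.9281167
  N ⇒ keep positive
  Lon: 95 + 21.512/60 = 95.3585333
  E → positive
Point 3:
  Latitude: 31.123′ = 0.518717°; total 5.5187167
  hemisphere S, so the sign is −
  λ: 7.5886′ = 0.126477°; total 179.1264767
  hemisphere W, so the sign is −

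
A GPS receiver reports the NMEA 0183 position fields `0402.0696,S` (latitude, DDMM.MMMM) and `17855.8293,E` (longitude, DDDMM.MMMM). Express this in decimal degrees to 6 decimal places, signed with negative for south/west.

-4.034493, 178.930488

Lat: degrees = first 2 digits = 4, minutes = 2.0696; 4 + 2.0696/60 = 4.0344933
hemisphere S, so the sign is −
Longitude: degrees = first 3 digits = 178, minutes = 55.8293; 178 + 55.8293/60 = 178.9304883
E ⇒ keep positive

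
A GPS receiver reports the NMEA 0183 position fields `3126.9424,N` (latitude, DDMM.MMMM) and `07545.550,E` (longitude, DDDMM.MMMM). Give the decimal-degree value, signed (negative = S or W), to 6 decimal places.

φ: split at 2 digits → 31° and 26.9424′; 31 + 26.9424/60 = 31.4490400
N → positive
Lon: split at 3 digits → 075° and 45.55′; 75 + 45.55/60 = 75.7591667
E ⇒ keep positive

31.449040, 75.759167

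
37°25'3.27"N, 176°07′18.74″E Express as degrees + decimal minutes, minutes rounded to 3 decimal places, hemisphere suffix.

Lat: 25 + 3.27/60 = 25.05450′
λ: 7 + 18.74/60 = 7.31233′

37° 25.055′ N, 176° 7.312′ E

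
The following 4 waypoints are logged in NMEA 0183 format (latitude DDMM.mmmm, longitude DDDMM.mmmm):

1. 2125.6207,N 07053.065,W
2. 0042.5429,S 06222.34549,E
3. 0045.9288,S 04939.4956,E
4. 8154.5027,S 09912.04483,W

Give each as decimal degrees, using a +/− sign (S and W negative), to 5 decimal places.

Point 1:
  Lat: split at 2 digits → 21° and 25.6207′; 21 + 25.6207/60 = 21.427012
  N → positive
  Longitude: degrees = first 3 digits = 70, minutes = 53.065; 70 + 53.065/60 = 70.884417
  W ⇒ negate
Point 2:
  Lat: degrees = first 2 digits = 0, minutes = 42.5429; 0 + 42.5429/60 = 0.709048
  hemisphere S, so the sign is −
  Lon: split at 3 digits → 062° and 22.34549′; 62 + 22.34549/60 = 62.372425
  E ⇒ keep positive
Point 3:
  Latitude: split at 2 digits → 00° and 45.9288′; 0 + 45.9288/60 = 0.765480
  S → negative
  Longitude: degrees = first 3 digits = 49, minutes = 39.4956; 49 + 39.4956/60 = 49.658260
  E → positive
Point 4:
  φ: split at 2 digits → 81° and 54.5027′; 81 + 54.5027/60 = 81.908378
  S → negative
  Longitude: split at 3 digits → 099° and 12.04483′; 99 + 12.04483/60 = 99.200747
  hemisphere W, so the sign is −

1. 21.42701, -70.88442
2. -0.70905, 62.37242
3. -0.76548, 49.65826
4. -81.90838, -99.20075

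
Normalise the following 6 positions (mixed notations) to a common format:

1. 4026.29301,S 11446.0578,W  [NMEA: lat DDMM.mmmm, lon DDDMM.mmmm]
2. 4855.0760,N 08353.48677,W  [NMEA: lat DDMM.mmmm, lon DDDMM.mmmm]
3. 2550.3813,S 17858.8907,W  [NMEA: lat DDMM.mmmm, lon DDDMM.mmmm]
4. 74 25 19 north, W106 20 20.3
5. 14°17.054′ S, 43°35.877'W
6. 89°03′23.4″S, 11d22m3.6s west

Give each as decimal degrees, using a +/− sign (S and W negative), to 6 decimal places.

Point 1:
  φ: degrees = first 2 digits = 40, minutes = 26.29301; 40 + 26.29301/60 = 40.4382168
  S → negative
  Longitude: split at 3 digits → 114° and 46.0578′; 114 + 46.0578/60 = 114.7676300
  hemisphere W, so the sign is −
Point 2:
  φ: degrees = first 2 digits = 48, minutes = 55.076; 48 + 55.076/60 = 48.9179333
  N → positive
  Lon: degrees = first 3 digits = 83, minutes = 53.48677; 83 + 53.48677/60 = 83.8914462
  W → negative
Point 3:
  Lat: split at 2 digits → 25° and 50.3813′; 25 + 50.3813/60 = 25.8396883
  hemisphere S, so the sign is −
  λ: degrees = first 3 digits = 178, minutes = 58.8907; 178 + 58.8907/60 = 178.9815117
  hemisphere W, so the sign is −
Point 4:
  φ: 74 + 25/60 + 19/3600 = 74.4219444
  N ⇒ keep positive
  λ: 106° + 20/60 + 20.3/3600 = 106 + 0.333333 + 0.005639 = 106.3389722
  W ⇒ negate
Point 5:
  φ: 17.054′ = 0.284233°; total 14.2842333
  S ⇒ negate
  Longitude: 43 + 35.877/60 = 43.5979500
  hemisphere W, so the sign is −
Point 6:
  φ: 89 + 3/60 + 23.4/3600 = 89.0565000
  S → negative
  Lon: 11 + 22/60 + 3.6/3600 = 11.3676667
  W → negative

1. -40.438217, -114.767630
2. 48.917933, -83.891446
3. -25.839688, -178.981512
4. 74.421944, -106.338972
5. -14.284233, -43.597950
6. -89.056500, -11.367667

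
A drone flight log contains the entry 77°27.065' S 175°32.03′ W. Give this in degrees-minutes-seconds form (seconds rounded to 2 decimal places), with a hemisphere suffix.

77°27′3.90″ S, 175°32′1.80″ W

Lat: 27.06500′ → 27′ and 0.06500 × 60 = 3.9000″
λ: 32.03000′ → 32′ and 0.03000 × 60 = 1.8000″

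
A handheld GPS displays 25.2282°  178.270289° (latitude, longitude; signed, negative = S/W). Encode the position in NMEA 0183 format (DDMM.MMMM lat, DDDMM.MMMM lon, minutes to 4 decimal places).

φ: 25° + 0.228200 × 60 = 25° 13.692000′
Longitude: fractional part 0.270289 → 16.217340 minutes

2513.6920,N / 17816.2173,E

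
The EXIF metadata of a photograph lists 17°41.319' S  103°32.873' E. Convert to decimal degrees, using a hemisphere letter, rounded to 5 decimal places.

Lat: 17 + 41.319/60 = 17.688650
Lon: 32.873′ = 0.547883°; total 103.547883

17.68865° S, 103.54788° E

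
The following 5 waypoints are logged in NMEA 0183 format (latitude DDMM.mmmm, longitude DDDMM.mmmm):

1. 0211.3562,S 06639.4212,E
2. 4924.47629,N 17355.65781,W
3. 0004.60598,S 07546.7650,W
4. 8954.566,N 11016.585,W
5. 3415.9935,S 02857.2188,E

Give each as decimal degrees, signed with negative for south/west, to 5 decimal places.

1. -2.18927, 66.65702
2. 49.40794, -173.92763
3. -0.07677, -75.77942
4. 89.90943, -110.27642
5. -34.26656, 28.95365

Point 1:
  φ: split at 2 digits → 02° and 11.3562′; 2 + 11.3562/60 = 2.189270
  hemisphere S, so the sign is −
  λ: degrees = first 3 digits = 66, minutes = 39.4212; 66 + 39.4212/60 = 66.657020
  E ⇒ keep positive
Point 2:
  φ: split at 2 digits → 49° and 24.47629′; 49 + 24.47629/60 = 49.407938
  N → positive
  Lon: split at 3 digits → 173° and 55.65781′; 173 + 55.65781/60 = 173.927630
  hemisphere W, so the sign is −
Point 3:
  φ: split at 2 digits → 00° and 4.60598′; 0 + 4.60598/60 = 0.076766
  hemisphere S, so the sign is −
  Lon: degrees = first 3 digits = 75, minutes = 46.765; 75 + 46.765/60 = 75.779417
  hemisphere W, so the sign is −
Point 4:
  φ: split at 2 digits → 89° and 54.566′; 89 + 54.566/60 = 89.909433
  N → positive
  λ: degrees = first 3 digits = 110, minutes = 16.585; 110 + 16.585/60 = 110.276417
  W ⇒ negate
Point 5:
  Lat: split at 2 digits → 34° and 15.9935′; 34 + 15.9935/60 = 34.266558
  S ⇒ negate
  Lon: split at 3 digits → 028° and 57.2188′; 28 + 57.2188/60 = 28.953647
  E → positive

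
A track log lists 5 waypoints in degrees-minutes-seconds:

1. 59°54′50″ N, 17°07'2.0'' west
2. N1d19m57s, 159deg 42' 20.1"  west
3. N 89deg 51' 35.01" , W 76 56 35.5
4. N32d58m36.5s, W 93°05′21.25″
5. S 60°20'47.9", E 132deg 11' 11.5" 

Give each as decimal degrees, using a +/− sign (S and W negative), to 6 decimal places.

Point 1:
  Lat: 59° + 54/60 + 50/3600 = 59 + 0.900000 + 0.013889 = 59.9138889
  N → positive
  Longitude: 7′ + 2″ = 7.03333′; 17 + 7.03333/60 = 17.1172222
  hemisphere W, so the sign is −
Point 2:
  φ: 1 + 19/60 + 57/3600 = 1.3325000
  N ⇒ keep positive
  Lon: 42′ + 20.1″ = 42.33500′; 159 + 42.33500/60 = 159.7055833
  W → negative
Point 3:
  φ: 89° + 51/60 + 35.01/3600 = 89 + 0.850000 + 0.009725 = 89.8597250
  N → positive
  Lon: 76 + 56/60 + 35.5/3600 = 76.9431944
  hemisphere W, so the sign is −
Point 4:
  Latitude: 32° + 58/60 + 36.5/3600 = 32 + 0.966667 + 0.010139 = 32.9768056
  N → positive
  Lon: 93 + 5/60 + 21.25/3600 = 93.0892361
  W ⇒ negate
Point 5:
  φ: 20′ + 47.9″ = 20.79833′; 60 + 20.79833/60 = 60.3466389
  hemisphere S, so the sign is −
  Longitude: 132° + 11/60 + 11.5/3600 = 132 + 0.183333 + 0.003194 = 132.1865278
  E ⇒ keep positive

1. 59.913889, -17.117222
2. 1.332500, -159.705583
3. 89.859725, -76.943194
4. 32.976806, -93.089236
5. -60.346639, 132.186528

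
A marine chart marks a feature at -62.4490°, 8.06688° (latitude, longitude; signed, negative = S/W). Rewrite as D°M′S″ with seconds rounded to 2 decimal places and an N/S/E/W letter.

62°26′56.40″ S, 8°04′0.77″ E

Latitude is negative → S; |value| = 62.449000
Latitude: 0.449000 × 60 = 26.94000′ → 26′, remainder × 60 = 56.4000″
λ: whole degrees 8; 4.01280′ → 4′ and 0.7680″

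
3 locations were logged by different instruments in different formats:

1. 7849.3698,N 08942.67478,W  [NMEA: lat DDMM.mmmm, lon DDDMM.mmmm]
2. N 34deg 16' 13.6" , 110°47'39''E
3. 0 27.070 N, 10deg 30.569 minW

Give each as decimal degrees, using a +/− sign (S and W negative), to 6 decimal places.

1. 78.822830, -89.711246
2. 34.270444, 110.794167
3. 0.451167, -10.509483

Point 1:
  φ: degrees = first 2 digits = 78, minutes = 49.3698; 78 + 49.3698/60 = 78.8228300
  N → positive
  Lon: split at 3 digits → 089° and 42.67478′; 89 + 42.67478/60 = 89.7112463
  W ⇒ negate
Point 2:
  φ: 16′ + 13.6″ = 16.22667′; 34 + 16.22667/60 = 34.2704444
  N → positive
  Longitude: 110° + 47/60 + 39/3600 = 110 + 0.783333 + 0.010833 = 110.7941667
  E ⇒ keep positive
Point 3:
  φ: 27.07′ = 0.451167°; total 0.4511667
  N ⇒ keep positive
  Longitude: 10 + 30.569/60 = 10.5094833
  W → negative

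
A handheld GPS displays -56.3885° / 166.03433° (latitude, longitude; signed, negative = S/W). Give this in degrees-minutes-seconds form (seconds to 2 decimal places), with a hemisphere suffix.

56°23′18.60″ S, 166°02′3.59″ E

Latitude is negative → S; |value| = 56.388500
Lat: whole degrees 56; 23.31000′ → 23′ and 18.6000″
Lon: whole degrees 166; 2.05980′ → 2′ and 3.5880″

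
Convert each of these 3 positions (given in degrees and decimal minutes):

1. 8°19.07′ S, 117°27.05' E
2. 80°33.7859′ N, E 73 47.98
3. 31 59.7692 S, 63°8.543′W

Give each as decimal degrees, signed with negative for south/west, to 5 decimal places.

1. -8.31783, 117.45083
2. 80.56310, 73.79967
3. -31.99615, -63.14238

Point 1:
  Latitude: 19.07′ = 0.317833°; total 8.317833
  S ⇒ negate
  Longitude: 27.05′ = 0.450833°; total 117.450833
  E ⇒ keep positive
Point 2:
  φ: 33.7859′ = 0.563098°; total 80.563098
  N → positive
  Lon: 73 + 47.98/60 = 73.799667
  E ⇒ keep positive
Point 3:
  Latitude: 31 + 59.7692/60 = 31.996153
  S → negative
  Longitude: 63 + 8.543/60 = 63.142383
  W ⇒ negate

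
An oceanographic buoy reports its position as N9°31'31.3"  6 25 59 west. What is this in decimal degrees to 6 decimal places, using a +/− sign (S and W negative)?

Latitude: 31′ + 31.3″ = 31.52167′; 9 + 31.52167/60 = 9.5253611
N ⇒ keep positive
λ: 6° + 25/60 + 59/3600 = 6 + 0.416667 + 0.016389 = 6.4330556
hemisphere W, so the sign is −

9.525361, -6.433056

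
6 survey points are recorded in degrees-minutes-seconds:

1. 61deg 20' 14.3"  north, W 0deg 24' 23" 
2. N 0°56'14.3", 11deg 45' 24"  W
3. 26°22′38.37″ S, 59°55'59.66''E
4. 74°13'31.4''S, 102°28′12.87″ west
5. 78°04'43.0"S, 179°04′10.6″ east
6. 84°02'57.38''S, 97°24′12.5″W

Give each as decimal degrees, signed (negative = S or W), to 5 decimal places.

Point 1:
  φ: 61 + 20/60 + 14.3/3600 = 61.337306
  N → positive
  Lon: 0° + 24/60 + 23/3600 = 0 + 0.400000 + 0.006389 = 0.406389
  W → negative
Point 2:
  φ: 0° + 56/60 + 14.3/3600 = 0 + 0.933333 + 0.003972 = 0.937306
  N ⇒ keep positive
  λ: 45′ + 24″ = 45.40000′; 11 + 45.40000/60 = 11.756667
  W → negative
Point 3:
  Latitude: 26 + 22/60 + 38.37/3600 = 26.377325
  S → negative
  Lon: 55′ + 59.66″ = 55.99433′; 59 + 55.99433/60 = 59.933239
  E → positive
Point 4:
  φ: 74 + 13/60 + 31.4/3600 = 74.225389
  S → negative
  Lon: 102 + 28/60 + 12.87/3600 = 102.470242
  W → negative
Point 5:
  Lat: 78° + 4/60 + 43/3600 = 78 + 0.066667 + 0.011944 = 78.078611
  hemisphere S, so the sign is −
  Longitude: 4′ + 10.6″ = 4.17667′; 179 + 4.17667/60 = 179.069611
  E → positive
Point 6:
  Latitude: 84° + 2/60 + 57.38/3600 = 84 + 0.033333 + 0.015939 = 84.049272
  hemisphere S, so the sign is −
  λ: 97° + 24/60 + 12.5/3600 = 97 + 0.400000 + 0.003472 = 97.403472
  W → negative

1. 61.33731, -0.40639
2. 0.93731, -11.75667
3. -26.37733, 59.93324
4. -74.22539, -102.47024
5. -78.07861, 179.06961
6. -84.04927, -97.40347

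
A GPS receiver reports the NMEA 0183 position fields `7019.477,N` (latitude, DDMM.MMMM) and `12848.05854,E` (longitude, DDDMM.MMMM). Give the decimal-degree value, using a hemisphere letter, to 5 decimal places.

Lat: degrees = first 2 digits = 70, minutes = 19.477; 70 + 19.477/60 = 70.324617
Longitude: degrees = first 3 digits = 128, minutes = 48.05854; 128 + 48.05854/60 = 128.800976

70.32462° N, 128.80098° E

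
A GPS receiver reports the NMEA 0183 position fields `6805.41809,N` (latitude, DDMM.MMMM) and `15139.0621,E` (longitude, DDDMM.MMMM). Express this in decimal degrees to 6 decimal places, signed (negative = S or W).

φ: split at 2 digits → 68° and 5.41809′; 68 + 5.41809/60 = 68.0903015
N ⇒ keep positive
Longitude: split at 3 digits → 151° and 39.0621′; 151 + 39.0621/60 = 151.6510350
E ⇒ keep positive

68.090302, 151.651035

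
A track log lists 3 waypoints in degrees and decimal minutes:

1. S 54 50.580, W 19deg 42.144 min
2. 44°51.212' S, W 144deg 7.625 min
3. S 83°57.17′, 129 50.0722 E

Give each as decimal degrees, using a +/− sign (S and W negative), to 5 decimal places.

1. -54.84300, -19.70240
2. -44.85353, -144.12708
3. -83.95283, 129.83454

Point 1:
  φ: 54 + 50.58/60 = 54.843000
  S ⇒ negate
  Longitude: 19 + 42.144/60 = 19.702400
  W ⇒ negate
Point 2:
  Latitude: 44 + 51.212/60 = 44.853533
  hemisphere S, so the sign is −
  Longitude: 7.625′ = 0.127083°; total 144.127083
  W → negative
Point 3:
  Latitude: 83 + 57.17/60 = 83.952833
  hemisphere S, so the sign is −
  λ: 50.0722′ = 0.834537°; total 129.834537
  E → positive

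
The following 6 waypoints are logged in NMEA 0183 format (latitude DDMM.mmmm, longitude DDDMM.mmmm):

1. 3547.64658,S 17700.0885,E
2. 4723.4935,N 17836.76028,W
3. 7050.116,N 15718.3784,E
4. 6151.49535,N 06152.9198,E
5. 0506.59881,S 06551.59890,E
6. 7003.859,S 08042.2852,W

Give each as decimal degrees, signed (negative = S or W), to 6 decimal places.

1. -35.794110, 177.001475
2. 47.391558, -178.612671
3. 70.835267, 157.306307
4. 61.858256, 61.881997
5. -5.109980, 65.859982
6. -70.064317, -80.704753

Point 1:
  Latitude: degrees = first 2 digits = 35, minutes = 47.64658; 35 + 47.64658/60 = 35.7941097
  hemisphere S, so the sign is −
  λ: split at 3 digits → 177° and 0.0885′; 177 + 0.0885/60 = 177.0014750
  E → positive
Point 2:
  Lat: degrees = first 2 digits = 47, minutes = 23.4935; 47 + 23.4935/60 = 47.3915583
  N ⇒ keep positive
  Lon: split at 3 digits → 178° and 36.76028′; 178 + 36.76028/60 = 178.6126713
  W ⇒ negate
Point 3:
  Latitude: split at 2 digits → 70° and 50.116′; 70 + 50.116/60 = 70.8352667
  N → positive
  Longitude: split at 3 digits → 157° and 18.3784′; 157 + 18.3784/60 = 157.3063067
  E ⇒ keep positive
Point 4:
  Lat: split at 2 digits → 61° and 51.49535′; 61 + 51.49535/60 = 61.8582558
  N → positive
  Longitude: degrees = first 3 digits = 61, minutes = 52.9198; 61 + 52.9198/60 = 61.8819967
  E ⇒ keep positive
Point 5:
  Latitude: split at 2 digits → 05° and 6.59881′; 5 + 6.59881/60 = 5.1099802
  S → negative
  λ: split at 3 digits → 065° and 51.5989′; 65 + 51.5989/60 = 65.8599817
  E ⇒ keep positive
Point 6:
  φ: degrees = first 2 digits = 70, minutes = 3.859; 70 + 3.859/60 = 70.0643167
  hemisphere S, so the sign is −
  λ: degrees = first 3 digits = 80, minutes = 42.2852; 80 + 42.2852/60 = 80.7047533
  W ⇒ negate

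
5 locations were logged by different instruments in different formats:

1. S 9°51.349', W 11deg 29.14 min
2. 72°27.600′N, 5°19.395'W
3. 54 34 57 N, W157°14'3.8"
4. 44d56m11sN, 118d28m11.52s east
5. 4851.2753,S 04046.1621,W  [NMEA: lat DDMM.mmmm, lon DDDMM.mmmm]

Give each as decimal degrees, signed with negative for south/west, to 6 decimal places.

Point 1:
  φ: 51.349′ = 0.855817°; total 9.8558167
  hemisphere S, so the sign is −
  Longitude: 11 + 29.14/60 = 11.4856667
  W → negative
Point 2:
  Latitude: 27.6′ = 0.460000°; total 72.4600000
  N → positive
  Longitude: 19.395′ = 0.323250°; total 5.3232500
  hemisphere W, so the sign is −
Point 3:
  φ: 54° + 34/60 + 57/3600 = 54 + 0.566667 + 0.015833 = 54.5825000
  N → positive
  λ: 157 + 14/60 + 3.8/3600 = 157.2343889
  W → negative
Point 4:
  Latitude: 44 + 56/60 + 11/3600 = 44.9363889
  N ⇒ keep positive
  Lon: 28′ + 11.52″ = 28.19200′; 118 + 28.19200/60 = 118.4698667
  E → positive
Point 5:
  Lat: degrees = first 2 digits = 48, minutes = 51.2753; 48 + 51.2753/60 = 48.8545883
  S → negative
  Lon: split at 3 digits → 040° and 46.1621′; 40 + 46.1621/60 = 40.7693683
  W → negative

1. -9.855817, -11.485667
2. 72.460000, -5.323250
3. 54.582500, -157.234389
4. 44.936389, 118.469867
5. -48.854588, -40.769368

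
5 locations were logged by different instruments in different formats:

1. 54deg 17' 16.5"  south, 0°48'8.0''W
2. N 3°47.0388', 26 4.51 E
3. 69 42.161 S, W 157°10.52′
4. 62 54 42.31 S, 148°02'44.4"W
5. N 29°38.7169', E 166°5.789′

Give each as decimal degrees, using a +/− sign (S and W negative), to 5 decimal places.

Point 1:
  φ: 17′ + 16.5″ = 17.27500′; 54 + 17.27500/60 = 54.287917
  S → negative
  Lon: 0° + 48/60 + 8/3600 = 0 + 0.800000 + 0.002222 = 0.802222
  hemisphere W, so the sign is −
Point 2:
  φ: 47.0388′ = 0.783980°; total 3.783980
  N ⇒ keep positive
  Lon: 26 + 4.51/60 = 26.075167
  E ⇒ keep positive
Point 3:
  φ: 42.161′ = 0.702683°; total 69.702683
  S ⇒ negate
  Longitude: 10.52′ = 0.175333°; total 157.175333
  W → negative
Point 4:
  Lat: 54′ + 42.31″ = 54.70517′; 62 + 54.70517/60 = 62.911753
  S ⇒ negate
  Lon: 2′ + 44.4″ = 2.74000′; 148 + 2.74000/60 = 148.045667
  W → negative
Point 5:
  Latitude: 29 + 38.7169/60 = 29.645282
  N → positive
  λ: 5.789′ = 0.096483°; total 166.096483
  E ⇒ keep positive

1. -54.28792, -0.80222
2. 3.78398, 26.07517
3. -69.70268, -157.17533
4. -62.91175, -148.04567
5. 29.64528, 166.09648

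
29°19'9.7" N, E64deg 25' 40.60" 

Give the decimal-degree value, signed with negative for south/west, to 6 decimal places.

Lat: 19′ + 9.7″ = 19.16167′; 29 + 19.16167/60 = 29.3193611
N → positive
Longitude: 64° + 25/60 + 40.6/3600 = 64 + 0.416667 + 0.011278 = 64.4279444
E → positive

29.319361, 64.427944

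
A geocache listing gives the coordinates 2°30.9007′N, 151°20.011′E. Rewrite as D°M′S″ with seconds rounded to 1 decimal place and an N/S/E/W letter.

2°30′54.0″ N, 151°20′0.7″ E

Latitude: fractional minutes 0.90070 × 60 = 54.042″
λ: 20.01100′ → 20′ and 0.01100 × 60 = 0.660″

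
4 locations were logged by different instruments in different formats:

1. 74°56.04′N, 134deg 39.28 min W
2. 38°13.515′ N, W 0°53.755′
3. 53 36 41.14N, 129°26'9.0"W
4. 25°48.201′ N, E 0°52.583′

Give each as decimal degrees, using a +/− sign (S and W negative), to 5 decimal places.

1. 74.93400, -134.65467
2. 38.22525, -0.89592
3. 53.61143, -129.43583
4. 25.80335, 0.87638

Point 1:
  Latitude: 74 + 56.04/60 = 74.934000
  N ⇒ keep positive
  Longitude: 39.28′ = 0.654667°; total 134.654667
  hemisphere W, so the sign is −
Point 2:
  φ: 38 + 13.515/60 = 38.225250
  N → positive
  Lon: 53.755′ = 0.895917°; total 0.895917
  hemisphere W, so the sign is −
Point 3:
  Lat: 53 + 36/60 + 41.14/3600 = 53.611428
  N → positive
  Lon: 129° + 26/60 + 9/3600 = 129 + 0.433333 + 0.002500 = 129.435833
  hemisphere W, so the sign is −
Point 4:
  Latitude: 48.201′ = 0.803350°; total 25.803350
  N ⇒ keep positive
  λ: 0 + 52.583/60 = 0.876383
  E → positive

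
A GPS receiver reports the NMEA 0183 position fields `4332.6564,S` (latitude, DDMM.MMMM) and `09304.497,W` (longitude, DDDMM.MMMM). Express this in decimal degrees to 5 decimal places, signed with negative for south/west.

Lat: split at 2 digits → 43° and 32.6564′; 43 + 32.6564/60 = 43.544273
hemisphere S, so the sign is −
Longitude: degrees = first 3 digits = 93, minutes = 4.497; 93 + 4.497/60 = 93.074950
hemisphere W, so the sign is −

-43.54427, -93.07495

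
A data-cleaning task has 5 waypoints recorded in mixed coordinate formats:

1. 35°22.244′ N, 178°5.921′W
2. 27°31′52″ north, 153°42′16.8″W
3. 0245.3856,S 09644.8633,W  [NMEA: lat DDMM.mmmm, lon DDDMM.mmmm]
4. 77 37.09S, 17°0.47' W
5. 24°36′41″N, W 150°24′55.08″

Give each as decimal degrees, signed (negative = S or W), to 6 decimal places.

Point 1:
  Lat: 22.244′ = 0.370733°; total 35.3707333
  N → positive
  Longitude: 5.921′ = 0.098683°; total 178.0986833
  W ⇒ negate
Point 2:
  Latitude: 27 + 31/60 + 52/3600 = 27.5311111
  N → positive
  Longitude: 153° + 42/60 + 16.8/3600 = 153 + 0.700000 + 0.004667 = 153.7046667
  hemisphere W, so the sign is −
Point 3:
  φ: split at 2 digits → 02° and 45.3856′; 2 + 45.3856/60 = 2.7564267
  hemisphere S, so the sign is −
  Lon: degrees = first 3 digits = 96, minutes = 44.8633; 96 + 44.8633/60 = 96.7477217
  W → negative
Point 4:
  Latitude: 77 + 37.09/60 = 77.6181667
  S → negative
  Longitude: 17 + 0.47/60 = 17.0078333
  hemisphere W, so the sign is −
Point 5:
  Lat: 24° + 36/60 + 41/3600 = 24 + 0.600000 + 0.011389 = 24.6113889
  N → positive
  Lon: 24′ + 55.08″ = 24.91800′; 150 + 24.91800/60 = 150.4153000
  W → negative

1. 35.370733, -178.098683
2. 27.531111, -153.704667
3. -2.756427, -96.747722
4. -77.618167, -17.007833
5. 24.611389, -150.415300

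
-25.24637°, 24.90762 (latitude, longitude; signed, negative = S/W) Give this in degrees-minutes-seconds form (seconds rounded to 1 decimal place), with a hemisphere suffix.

25°14′46.9″ S, 24°54′27.4″ E

Latitude is negative → S; |value| = 25.246370
Latitude: 0.246370° → 14.78220′; 0.78220 × 60 = 46.932″
λ: 0.907620 × 60 = 54.45720′ → 54′, remainder × 60 = 27.432″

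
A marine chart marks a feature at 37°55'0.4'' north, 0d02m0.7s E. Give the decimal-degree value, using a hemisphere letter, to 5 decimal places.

Latitude: 37 + 55/60 + 0.4/3600 = 37.916778
Lon: 0° + 2/60 + 0.7/3600 = 0 + 0.033333 + 0.000194 = 0.033528

37.91678° N, 0.03353° E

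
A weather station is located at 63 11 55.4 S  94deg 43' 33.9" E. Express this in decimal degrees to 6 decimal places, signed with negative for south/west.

-63.198722, 94.726083

Lat: 63° + 11/60 + 55.4/3600 = 63 + 0.183333 + 0.015389 = 63.1987222
S ⇒ negate
λ: 43′ + 33.9″ = 43.56500′; 94 + 43.56500/60 = 94.7260833
E → positive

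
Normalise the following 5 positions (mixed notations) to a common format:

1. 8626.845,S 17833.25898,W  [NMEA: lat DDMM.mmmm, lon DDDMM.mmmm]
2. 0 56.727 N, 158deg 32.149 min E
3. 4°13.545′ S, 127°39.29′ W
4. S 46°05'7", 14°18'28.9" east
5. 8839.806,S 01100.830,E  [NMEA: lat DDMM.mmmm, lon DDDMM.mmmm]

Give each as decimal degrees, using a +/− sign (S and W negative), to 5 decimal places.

Point 1:
  Lat: split at 2 digits → 86° and 26.845′; 86 + 26.845/60 = 86.447417
  S → negative
  Lon: degrees = first 3 digits = 178, minutes = 33.25898; 178 + 33.25898/60 = 178.554316
  W → negative
Point 2:
  Lat: 0 + 56.727/60 = 0.945450
  N ⇒ keep positive
  λ: 32.149′ = 0.535817°; total 158.535817
  E → positive
Point 3:
  Latitude: 4 + 13.545/60 = 4.225750
  S → negative
  Lon: 127 + 39.29/60 = 127.654833
  W ⇒ negate
Point 4:
  Lat: 46° + 5/60 + 7/3600 = 46 + 0.083333 + 0.001944 = 46.085278
  S ⇒ negate
  Lon: 14 + 18/60 + 28.9/3600 = 14.308028
  E ⇒ keep positive
Point 5:
  Lat: split at 2 digits → 88° and 39.806′; 88 + 39.806/60 = 88.663433
  S ⇒ negate
  Longitude: split at 3 digits → 011° and 0.83′; 11 + 0.83/60 = 11.013833
  E → positive

1. -86.44742, -178.55432
2. 0.94545, 158.53582
3. -4.22575, -127.65483
4. -46.08528, 14.30803
5. -88.66343, 11.01383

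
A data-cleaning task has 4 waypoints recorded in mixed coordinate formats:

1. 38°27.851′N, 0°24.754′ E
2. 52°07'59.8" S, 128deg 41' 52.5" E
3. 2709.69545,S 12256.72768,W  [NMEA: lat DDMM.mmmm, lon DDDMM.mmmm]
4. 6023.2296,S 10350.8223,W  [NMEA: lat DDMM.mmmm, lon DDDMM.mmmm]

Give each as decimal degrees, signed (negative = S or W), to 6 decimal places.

1. 38.464183, 0.412567
2. -52.133278, 128.697917
3. -27.161591, -122.945461
4. -60.387160, -103.847038

Point 1:
  Lat: 27.851′ = 0.464183°; total 38.4641833
  N ⇒ keep positive
  Lon: 24.754′ = 0.412567°; total 0.4125667
  E ⇒ keep positive
Point 2:
  Lat: 7′ + 59.8″ = 7.99667′; 52 + 7.99667/60 = 52.1332778
  S → negative
  Lon: 41′ + 52.5″ = 41.87500′; 128 + 41.87500/60 = 128.6979167
  E ⇒ keep positive
Point 3:
  φ: split at 2 digits → 27° and 9.69545′; 27 + 9.69545/60 = 27.1615908
  S ⇒ negate
  λ: split at 3 digits → 122° and 56.72768′; 122 + 56.72768/60 = 122.9454613
  hemisphere W, so the sign is −
Point 4:
  Latitude: split at 2 digits → 60° and 23.2296′; 60 + 23.2296/60 = 60.3871600
  S ⇒ negate
  λ: degrees = first 3 digits = 103, minutes = 50.8223; 103 + 50.8223/60 = 103.8470383
  W ⇒ negate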